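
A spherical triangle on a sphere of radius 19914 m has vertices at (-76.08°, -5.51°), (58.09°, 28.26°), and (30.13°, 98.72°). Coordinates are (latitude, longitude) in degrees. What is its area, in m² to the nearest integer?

Side lengths (central angles): a = 0.9533, b = 2.1393, c = 2.3721 rad; semiperimeter s = 2.7323.
By l'Huilier's theorem, tan(E/4) = √[tan(s/2) tan((s−a)/2) tan((s−b)/2) tan((s−c)/2)], giving spherical excess E = 2.0874 rad.
Area = E·R² = 2.0874 × (19914)² ≈ 827779604 m².

827779604 m²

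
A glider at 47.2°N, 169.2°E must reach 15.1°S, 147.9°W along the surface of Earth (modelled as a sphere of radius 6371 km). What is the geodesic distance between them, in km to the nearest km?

Let φ₁ = 0.8238 rad, φ₂ = -0.2635 rad, and Δλ = 0.7487 rad.
Haversine: a = sin²(Δφ/2) + cos φ₁ cos φ₂ sin²(Δλ/2) = 0.2676 + (0.6794)(0.9655)(0.1337) = 0.35530.
Central angle c = 2·arcsin(√a) = 1.27720 rad.
Distance = R·c = 6371 × 1.2772 ≈ 8137 km.

8137 km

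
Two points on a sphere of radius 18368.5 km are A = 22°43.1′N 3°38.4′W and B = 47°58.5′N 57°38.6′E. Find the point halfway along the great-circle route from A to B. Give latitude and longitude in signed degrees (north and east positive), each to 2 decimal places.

39.38°, 21.62°

The central angle between A and B is δ = 0.9476 rad.
With f = 0.5, the slerp weights are sin((1−f)δ)/sin δ = 0.5619 and sin(fδ)/sin δ = 0.5619.
Weighted sum of the unit vectors: (0.5619)·(0.9206,-0.0586,0.3862) + (0.5619)·(0.3583,0.5655,0.7429) = (0.7186, 0.2849, 0.6344).
Converting back: φ = atan2(z, √(x²+y²)) = 39.38°, λ = atan2(y, x) = 21.62°.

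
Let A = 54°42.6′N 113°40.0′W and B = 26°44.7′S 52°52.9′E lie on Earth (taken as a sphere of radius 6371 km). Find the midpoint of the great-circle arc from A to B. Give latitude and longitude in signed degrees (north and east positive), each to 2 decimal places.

45.70°, 30.79°

The central angle between A and B is δ = 2.6241 rad.
With f = 0.5, the slerp weights are sin((1−f)δ)/sin δ = 1.9543 and sin(fδ)/sin δ = 1.9543.
Weighted sum of the unit vectors: (1.9543)·(-0.2319,-0.5291,0.8162) + (1.9543)·(0.5389,0.7121,-0.4500) = (0.6000, 0.3575, 0.7157).
Converting back: φ = atan2(z, √(x²+y²)) = 45.70°, λ = atan2(y, x) = 30.79°.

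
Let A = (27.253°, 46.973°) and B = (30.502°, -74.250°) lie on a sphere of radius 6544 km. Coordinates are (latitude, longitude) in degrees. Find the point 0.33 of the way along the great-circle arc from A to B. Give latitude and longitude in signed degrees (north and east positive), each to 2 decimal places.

The central angle between A and B is δ = 1.7362 rad.
With f = 0.33, the slerp weights are sin((1−f)δ)/sin δ = 0.9308 and sin(fδ)/sin δ = 0.5496.
Weighted sum of the unit vectors: (0.9308)·(0.6066,0.6499,0.4579) + (0.5496)·(0.2339,-0.8293,0.5076) = (0.6932, 0.1491, 0.7052).
Converting back: φ = atan2(z, √(x²+y²)) = 44.84°, λ = atan2(y, x) = 12.14°.

44.84°, 12.14°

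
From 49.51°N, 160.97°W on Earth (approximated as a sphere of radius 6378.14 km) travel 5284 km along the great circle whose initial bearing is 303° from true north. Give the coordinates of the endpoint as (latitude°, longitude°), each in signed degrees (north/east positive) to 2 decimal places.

Angular distance δ = d/R = 5284/6378.14 = 0.82845 rad; initial bearing θ = 5.2883 rad.
sin φ₂ = sin φ₁ cos δ + cos φ₁ sin δ cos θ = (0.7605)(0.6760) + (0.6493)(0.7369)(0.5446) = 0.7747, so φ₂ = 50.78°.
Δλ = atan2(sin θ sin δ cos φ₁, cos δ − sin φ₁ sin φ₂) = atan2(-0.4013, 0.0868) = -77.791°.
λ₂ = -160.970° − 77.791° = -238.76° → 121.24° after wrapping to (−180°, 180°].

50.78°, 121.24°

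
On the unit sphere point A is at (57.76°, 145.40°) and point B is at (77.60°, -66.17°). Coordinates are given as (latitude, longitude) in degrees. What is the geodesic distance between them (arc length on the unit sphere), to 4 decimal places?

0.7547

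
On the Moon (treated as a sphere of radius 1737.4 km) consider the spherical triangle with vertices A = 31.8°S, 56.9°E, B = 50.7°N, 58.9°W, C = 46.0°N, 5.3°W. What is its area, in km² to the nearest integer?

734730 km²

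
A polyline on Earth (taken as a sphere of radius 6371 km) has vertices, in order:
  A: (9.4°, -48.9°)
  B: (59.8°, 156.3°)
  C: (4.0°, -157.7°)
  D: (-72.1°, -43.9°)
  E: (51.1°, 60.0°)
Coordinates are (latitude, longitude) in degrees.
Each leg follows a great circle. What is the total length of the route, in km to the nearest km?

46330 km

Leg A→B: central angle 1.8838 rad, distance 12001.4 km.
Leg B→C: central angle 1.1496 rad, distance 7324.0 km.
Leg C→D: central angle 1.7621 rad, distance 11226.2 km.
Leg D→E: central angle 2.4766 rad, distance 15778.6 km.
Total: 12001.4 + 7324.0 + 11226.2 + 15778.6 ≈ 46330 km.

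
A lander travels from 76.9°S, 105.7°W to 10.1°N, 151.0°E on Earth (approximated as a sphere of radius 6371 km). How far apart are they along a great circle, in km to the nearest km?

11435 km

Let φ₁ = -1.3422 rad, φ₂ = 0.1763 rad, and Δλ = -1.8029 rad.
cos c = sin φ₁ sin φ₂ + cos φ₁ cos φ₂ cos Δλ = (-0.9740)(0.1754) + (0.2267)(0.9845)(-0.2300) = -0.22214,
so c = arccos(-0.22214) = 1.79480 rad.
Distance = R·c = 6371 × 1.7948 ≈ 11435 km.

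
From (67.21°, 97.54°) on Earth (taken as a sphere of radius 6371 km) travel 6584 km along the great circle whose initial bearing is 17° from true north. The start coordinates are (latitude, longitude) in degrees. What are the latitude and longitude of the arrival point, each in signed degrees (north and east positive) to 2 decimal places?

52.20°, -106.65°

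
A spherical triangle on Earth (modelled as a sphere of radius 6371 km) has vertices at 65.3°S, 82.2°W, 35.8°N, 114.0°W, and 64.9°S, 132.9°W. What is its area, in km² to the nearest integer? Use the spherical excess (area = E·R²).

Side lengths (central angles): a = 1.7765, b = 0.3626, c = 1.8167 rad; semiperimeter s = 1.9778.
By l'Huilier's theorem, tan(E/4) = √[tan(s/2) tan((s−a)/2) tan((s−b)/2) tan((s−c)/2)], giving spherical excess E = 0.4536 rad.
Area = E·R² = 0.4536 × (6371)² ≈ 18410103 km².

18410103 km²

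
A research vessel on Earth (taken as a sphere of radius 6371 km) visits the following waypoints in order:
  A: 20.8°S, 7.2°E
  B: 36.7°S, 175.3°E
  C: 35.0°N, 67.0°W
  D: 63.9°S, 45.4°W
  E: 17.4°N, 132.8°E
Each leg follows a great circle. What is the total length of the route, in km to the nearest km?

54003 km

Leg A→B: central angle 2.1190 rad, distance 13500.4 km.
Leg B→C: central angle 2.2759 rad, distance 14499.5 km.
Leg C→D: central angle 1.7518 rad, distance 11160.7 km.
Leg D→E: central angle 2.3297 rad, distance 14842.7 km.
Total: 13500.4 + 14499.5 + 11160.7 + 14842.7 ≈ 54003 km.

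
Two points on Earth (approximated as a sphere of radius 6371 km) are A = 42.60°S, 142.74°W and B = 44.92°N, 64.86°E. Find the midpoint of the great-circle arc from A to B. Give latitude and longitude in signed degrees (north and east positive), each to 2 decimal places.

4.84°, 145.57°

Central angle δ = 2.7930 rad. Interpolating on the sphere with fraction f = 0.5:
P = [sin((1−f)δ)·A + sin(fδ)·B] / sin δ = 2.8836·A + 2.8836·B in Cartesian coordinates,
giving P = (-0.8219, 0.5633, 0.0843), i.e. latitude 4.84°, longitude 145.57°.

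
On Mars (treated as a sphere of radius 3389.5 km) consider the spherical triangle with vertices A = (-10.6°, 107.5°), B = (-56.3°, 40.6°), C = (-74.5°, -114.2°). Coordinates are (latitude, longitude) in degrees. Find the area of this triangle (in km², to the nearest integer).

7068340 km²

Side lengths (central angles): a = 0.8399, b = 1.5897, c = 1.1950 rad; semiperimeter s = 1.8123.
By l'Huilier's theorem, tan(E/4) = √[tan(s/2) tan((s−a)/2) tan((s−b)/2) tan((s−c)/2)], giving spherical excess E = 0.6152 rad.
Area = E·R² = 0.6152 × (3389.5)² ≈ 7068340 km².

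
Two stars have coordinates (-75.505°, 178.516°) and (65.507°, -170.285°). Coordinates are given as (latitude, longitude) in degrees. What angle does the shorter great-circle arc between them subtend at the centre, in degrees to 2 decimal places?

141.19°

With latitudes φ₁ = -75.505°, φ₂ = 65.507° and longitude difference Δλ = 11.199°:
Haversine: a = sin²(Δφ/2) + cos φ₁ cos φ₂ sin²(Δλ/2) = 0.8886 + (0.2503)(0.4146)(0.0095) = 0.88963.
Central angle c = 2·arcsin(√a) = 2.46427 rad.
So the angular separation is 141.19°.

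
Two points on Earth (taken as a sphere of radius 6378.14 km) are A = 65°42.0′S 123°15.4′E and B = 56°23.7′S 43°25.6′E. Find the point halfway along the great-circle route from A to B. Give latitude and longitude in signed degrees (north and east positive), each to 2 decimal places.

Central angle δ = 0.6447 rad. Interpolating on the sphere with fraction f = 0.5:
P = [sin((1−f)δ)·A + sin(fδ)·B] / sin δ = 0.5271·A + 0.5271·B in Cartesian coordinates,
giving P = (0.0929, 0.3820, -0.9195), i.e. latitude -66.85°, longitude 76.33°.

-66.85°, 76.33°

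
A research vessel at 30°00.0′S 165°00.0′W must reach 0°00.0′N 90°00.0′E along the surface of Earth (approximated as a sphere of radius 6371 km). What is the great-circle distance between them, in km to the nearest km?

11448 km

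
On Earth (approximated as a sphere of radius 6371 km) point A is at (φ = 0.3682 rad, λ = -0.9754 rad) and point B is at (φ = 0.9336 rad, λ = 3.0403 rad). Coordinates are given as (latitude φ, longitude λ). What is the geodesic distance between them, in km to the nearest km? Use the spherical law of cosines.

10434 km

With latitudes φ₁ = 21.096°, φ₂ = 53.491° and longitude difference Δλ = -129.917°:
cos c = sin φ₁ sin φ₂ + cos φ₁ cos φ₂ cos Δλ = (0.3599)(0.8038) + (0.9330)(0.5949)(-0.6417) = -0.06687,
so c = arccos(-0.06687) = 1.63772 rad.
Distance = R·c = 6371 × 1.6377 ≈ 10434 km.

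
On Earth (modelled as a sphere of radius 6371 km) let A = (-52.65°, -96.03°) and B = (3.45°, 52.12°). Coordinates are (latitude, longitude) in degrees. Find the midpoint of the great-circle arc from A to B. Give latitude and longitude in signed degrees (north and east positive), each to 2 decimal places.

The central angle between A and B is δ = 2.1679 rad.
With f = 0.5, the slerp weights are sin((1−f)δ)/sin δ = 1.0687 and sin(fδ)/sin δ = 1.0687.
Weighted sum of the unit vectors: (1.0687)·(-0.0637,-0.6033,-0.7949) + (1.0687)·(0.6129,0.7879,0.0602) = (0.5869, 0.1972, -0.7853).
Converting back: φ = atan2(z, √(x²+y²)) = -51.75°, λ = atan2(y, x) = 18.57°.

-51.75°, 18.57°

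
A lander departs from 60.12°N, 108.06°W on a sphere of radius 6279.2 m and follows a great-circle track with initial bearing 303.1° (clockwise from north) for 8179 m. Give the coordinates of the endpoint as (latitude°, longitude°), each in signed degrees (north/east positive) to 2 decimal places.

Angular distance δ = d/R = 8179/6279.2 = 1.30255 rad; initial bearing θ = 5.2901 rad.
sin φ₂ = sin φ₁ cos δ + cos φ₁ sin δ cos θ = (0.8671)(0.2650) + (0.4982)(0.9642)(0.5461) = 0.4921, so φ₂ = 29.48°.
Δλ = atan2(sin θ sin δ cos φ₁, cos δ − sin φ₁ sin φ₂) = atan2(-0.4024, -0.1617) = -111.889°.
λ₂ = -108.060° − 111.889° = -219.95° → 140.05° after wrapping to (−180°, 180°].

29.48°, 140.05°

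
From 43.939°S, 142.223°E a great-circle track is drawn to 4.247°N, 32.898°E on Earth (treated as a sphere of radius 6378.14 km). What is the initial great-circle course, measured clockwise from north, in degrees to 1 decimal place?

259.4°

Δλ = -109.325° = -1.9081 rad.
y = sin Δλ · cos φ₂ = (-0.9437)(0.9973) = -0.9411
x = cos φ₁ sin φ₂ − sin φ₁ cos φ₂ cos Δλ = (0.7201)(0.0741) − (-0.6939)(0.9973)(-0.3309) = -0.1757
θ = atan2(y, x) = -100.57°; adding 360° gives 259.4°.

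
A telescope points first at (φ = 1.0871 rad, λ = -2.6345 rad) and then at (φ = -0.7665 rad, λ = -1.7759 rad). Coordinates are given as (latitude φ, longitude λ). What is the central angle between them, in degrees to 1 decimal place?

113.3°

Let φ₁ = 1.0871 rad, φ₂ = -0.7665 rad, and Δλ = 0.8586 rad.
cos c = sin φ₁ sin φ₂ + cos φ₁ cos φ₂ cos Δλ = (0.8853)(-0.6936) + (0.4651)(0.7203)(0.6535) = -0.39513,
so c = arccos(-0.39513) = 1.97700 rad.
So the angular separation is 113.3°.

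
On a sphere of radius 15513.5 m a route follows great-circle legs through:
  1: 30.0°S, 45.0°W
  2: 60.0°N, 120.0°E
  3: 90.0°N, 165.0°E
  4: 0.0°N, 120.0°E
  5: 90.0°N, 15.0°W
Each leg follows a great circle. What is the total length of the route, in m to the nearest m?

Leg 1→2: central angle 2.5892 rad, distance 40167.5 m.
Leg 2→3: central angle 0.5236 rad, distance 8122.8 m.
Leg 3→4: central angle 1.5708 rad, distance 24368.5 m.
Leg 4→5: central angle 1.5708 rad, distance 24368.5 m.
Total: 40167.5 + 8122.8 + 24368.5 + 24368.5 ≈ 97027 m.

97027 m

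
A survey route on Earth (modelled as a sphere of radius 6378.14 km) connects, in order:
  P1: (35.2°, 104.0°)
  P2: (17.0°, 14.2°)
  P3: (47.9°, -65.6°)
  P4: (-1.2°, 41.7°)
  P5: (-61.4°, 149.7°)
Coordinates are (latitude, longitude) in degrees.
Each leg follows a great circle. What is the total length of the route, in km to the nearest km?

39039 km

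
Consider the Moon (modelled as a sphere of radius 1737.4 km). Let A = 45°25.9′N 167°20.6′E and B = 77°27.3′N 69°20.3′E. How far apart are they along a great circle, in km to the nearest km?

1444 km

With latitudes φ₁ = 45.432°, φ₂ = 77.455° and longitude difference Δλ = -98.005°:
Haversine: a = sin²(Δφ/2) + cos φ₁ cos φ₂ sin²(Δλ/2) = 0.0761 + (0.7018)(0.2172)(0.5696) = 0.16291.
Central angle c = 2·arcsin(√a) = 0.83094 rad.
Distance = R·c = 1737.4 × 0.8309 ≈ 1444 km.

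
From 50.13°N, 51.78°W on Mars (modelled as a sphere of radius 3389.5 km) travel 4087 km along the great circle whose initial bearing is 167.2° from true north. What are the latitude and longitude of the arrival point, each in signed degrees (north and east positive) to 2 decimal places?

-18.06°, -39.21°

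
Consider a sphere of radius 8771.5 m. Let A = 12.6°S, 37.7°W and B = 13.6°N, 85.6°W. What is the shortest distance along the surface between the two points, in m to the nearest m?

With latitudes φ₁ = -12.600°, φ₂ = 13.600° and longitude difference Δλ = -47.900°:
cos c = sin φ₁ sin φ₂ + cos φ₁ cos φ₂ cos Δλ = (-0.2181)(0.2351) + (0.9759)(0.9720)(0.6704) = 0.58464,
so c = arccos(0.58464) = 0.94636 rad.
Distance = R·c = 8771.5 × 0.9464 ≈ 8301 m.

8301 m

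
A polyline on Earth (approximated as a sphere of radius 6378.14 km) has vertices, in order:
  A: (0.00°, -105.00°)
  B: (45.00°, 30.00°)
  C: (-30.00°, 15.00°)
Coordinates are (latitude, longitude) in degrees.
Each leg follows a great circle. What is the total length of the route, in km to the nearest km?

Leg A→B: central angle 2.0944 rad, distance 13358.3 km.
Leg B→C: central angle 1.3305 rad, distance 8486.4 km.
Total: 13358.3 + 8486.4 ≈ 21845 km.

21845 km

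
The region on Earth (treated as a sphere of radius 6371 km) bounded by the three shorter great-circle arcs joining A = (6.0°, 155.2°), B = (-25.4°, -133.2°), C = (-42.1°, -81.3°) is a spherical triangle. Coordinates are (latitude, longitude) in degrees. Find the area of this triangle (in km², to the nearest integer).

Side lengths (central angles): a = 0.7938, b = 2.0684, c = 1.3297 rad; semiperimeter s = 2.0960.
By l'Huilier's theorem, tan(E/4) = √[tan(s/2) tan((s−a)/2) tan((s−b)/2) tan((s−c)/2)], giving spherical excess E = 0.3418 rad.
Area = E·R² = 0.3418 × (6371)² ≈ 13875278 km².

13875278 km²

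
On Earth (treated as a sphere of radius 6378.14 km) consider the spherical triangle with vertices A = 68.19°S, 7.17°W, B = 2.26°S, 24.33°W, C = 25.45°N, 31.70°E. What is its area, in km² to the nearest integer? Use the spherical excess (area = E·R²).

Side lengths (central angles): a = 1.0619, b = 1.7090, c = 1.1687 rad; semiperimeter s = 1.9698.
By l'Huilier's theorem, tan(E/4) = √[tan(s/2) tan((s−a)/2) tan((s−b)/2) tan((s−c)/2)], giving spherical excess E = 0.7976 rad.
Area = E·R² = 0.7976 × (6378.14)² ≈ 32445225 km².

32445225 km²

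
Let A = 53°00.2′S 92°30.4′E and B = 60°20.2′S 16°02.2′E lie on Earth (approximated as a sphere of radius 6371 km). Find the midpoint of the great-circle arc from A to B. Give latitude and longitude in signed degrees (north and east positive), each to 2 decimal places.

-62.61°, 58.66°

Central angle δ = 0.7018 rad. Interpolating on the sphere with fraction f = 0.5:
P = [sin((1−f)δ)·A + sin(fδ)·B] / sin δ = 0.5324·A + 0.5324·B in Cartesian coordinates,
giving P = (0.2392, 0.3929, -0.8879), i.e. latitude -62.61°, longitude 58.66°.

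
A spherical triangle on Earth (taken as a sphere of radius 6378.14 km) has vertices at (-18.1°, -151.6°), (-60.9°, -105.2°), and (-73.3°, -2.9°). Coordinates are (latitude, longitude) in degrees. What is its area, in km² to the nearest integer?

7877299 km²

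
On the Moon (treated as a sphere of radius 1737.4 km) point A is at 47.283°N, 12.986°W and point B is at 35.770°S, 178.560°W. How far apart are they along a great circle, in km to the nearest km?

4981 km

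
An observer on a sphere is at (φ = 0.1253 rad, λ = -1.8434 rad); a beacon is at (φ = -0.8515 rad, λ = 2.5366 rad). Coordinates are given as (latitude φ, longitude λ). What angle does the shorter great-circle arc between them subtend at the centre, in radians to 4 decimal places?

1.8832 rad

In radians: φ₁ = 0.1253, φ₂ = -0.8515, Δλ = -109.044° = -1.9032 rad.
Haversine: a = sin²(Δφ/2) + cos φ₁ cos φ₂ sin²(Δλ/2) = 0.2202 + (0.9922)(0.6589)(0.6632) = 0.65366.
Central angle c = 2·arcsin(√a) = 1.88316 rad.
So the angular separation is 1.8832 rad.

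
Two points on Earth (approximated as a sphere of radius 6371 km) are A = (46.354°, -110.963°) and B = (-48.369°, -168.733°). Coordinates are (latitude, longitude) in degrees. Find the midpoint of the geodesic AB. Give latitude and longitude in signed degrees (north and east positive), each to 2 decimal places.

-1.15°, -139.24°

Central angle δ = 1.8716 rad. Interpolating on the sphere with fraction f = 0.5:
P = [sin((1−f)δ)·A + sin(fδ)·B] / sin δ = 0.8429·A + 0.8429·B in Cartesian coordinates,
giving P = (-0.7573, -0.6527, -0.0201), i.e. latitude -1.15°, longitude -139.24°.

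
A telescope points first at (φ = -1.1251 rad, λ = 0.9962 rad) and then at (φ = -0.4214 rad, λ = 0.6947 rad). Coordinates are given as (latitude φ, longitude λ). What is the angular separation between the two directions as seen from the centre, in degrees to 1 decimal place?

41.9°

Let φ₁ = -1.1251 rad, φ₂ = -0.4214 rad, and Δλ = -0.3015 rad.
Haversine: a = sin²(Δφ/2) + cos φ₁ cos φ₂ sin²(Δλ/2) = 0.1188 + (0.4311)(0.9125)(0.0226) = 0.12765.
Central angle c = 2·arcsin(√a) = 0.73070 rad.
So the angular separation is 41.9°.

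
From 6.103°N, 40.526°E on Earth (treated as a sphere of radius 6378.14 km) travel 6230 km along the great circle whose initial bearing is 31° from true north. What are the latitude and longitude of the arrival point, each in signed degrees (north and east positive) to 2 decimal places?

49.98°, 82.11°

Angular distance δ = d/R = 6230/6378.14 = 0.97677 rad; initial bearing θ = 0.5411 rad.
sin φ₂ = sin φ₁ cos δ + cos φ₁ sin δ cos θ = (0.1063)(0.5597) + (0.9943)(0.8287)(0.8572) = 0.7658, so φ₂ = 49.98°.
Δλ = atan2(sin θ sin δ cos φ₁, cos δ − sin φ₁ sin φ₂) = atan2(0.4244, 0.4783) = 41.583°.
λ₂ = 40.526° + 41.583° = 82.11°.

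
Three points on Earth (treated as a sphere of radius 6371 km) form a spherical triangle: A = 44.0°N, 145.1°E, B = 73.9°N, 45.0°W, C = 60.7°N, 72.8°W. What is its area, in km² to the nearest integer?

6500205 km²

Side lengths (central angles): a = 0.2911, b = 1.2366, c = 1.0803 rad; semiperimeter s = 1.3040.
By l'Huilier's theorem, tan(E/4) = √[tan(s/2) tan((s−a)/2) tan((s−b)/2) tan((s−c)/2)], giving spherical excess E = 0.1601 rad.
Area = E·R² = 0.1601 × (6371)² ≈ 6500205 km².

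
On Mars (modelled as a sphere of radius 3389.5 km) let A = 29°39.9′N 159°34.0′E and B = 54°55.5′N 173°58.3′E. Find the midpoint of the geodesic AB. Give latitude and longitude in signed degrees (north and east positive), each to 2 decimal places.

42.51°, 165.29°

Central angle δ = 0.4763 rad. Interpolating on the sphere with fraction f = 0.5:
P = [sin((1−f)δ)·A + sin(fδ)·B] / sin δ = 0.5145·A + 0.5145·B in Cartesian coordinates,
giving P = (-0.7130, 0.1871, 0.6757), i.e. latitude 42.51°, longitude 165.29°.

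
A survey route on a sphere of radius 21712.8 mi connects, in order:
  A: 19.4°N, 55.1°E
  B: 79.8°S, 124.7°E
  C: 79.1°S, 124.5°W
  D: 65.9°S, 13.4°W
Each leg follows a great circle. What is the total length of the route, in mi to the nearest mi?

Leg A→B: central angle 1.8428 rad, distance 40013.0 mi.
Leg B→C: central angle 0.3027 rad, distance 6571.5 mi.
Leg C→D: central angle 0.5185 rad, distance 11257.9 mi.
Total: 40013.0 + 6571.5 + 11257.9 ≈ 57842 mi.

57842 mi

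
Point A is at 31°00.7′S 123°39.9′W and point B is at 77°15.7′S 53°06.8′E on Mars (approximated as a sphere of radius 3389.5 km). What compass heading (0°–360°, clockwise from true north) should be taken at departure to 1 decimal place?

179.3°

With φ₁ = -0.5413, φ₂ = -1.3485, Δλ = 3.0854 rad, the forward-azimuth formula gives
θ = atan2( sin Δλ cos φ₂ , cos φ₁ sin φ₂ − sin φ₁ cos φ₂ cos Δλ ) = atan2(0.0124, -0.9494) = 179.25°.
So the initial bearing is 179.3°.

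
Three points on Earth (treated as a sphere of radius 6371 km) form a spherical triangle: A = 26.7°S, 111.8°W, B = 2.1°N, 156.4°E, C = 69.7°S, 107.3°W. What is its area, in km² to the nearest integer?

Side lengths (central angles): a = 1.6433, b = 0.7519, c = 1.6153 rad; semiperimeter s = 2.0052.
By l'Huilier's theorem, tan(E/4) = √[tan(s/2) tan((s−a)/2) tan((s−b)/2) tan((s−c)/2)], giving spherical excess E = 0.7990 rad.
Area = E·R² = 0.7990 × (6371)² ≈ 32429416 km².

32429416 km²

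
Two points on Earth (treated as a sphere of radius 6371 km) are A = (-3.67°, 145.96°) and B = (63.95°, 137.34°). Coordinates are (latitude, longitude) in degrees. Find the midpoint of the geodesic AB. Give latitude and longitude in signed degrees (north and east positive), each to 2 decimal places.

The central angle between A and B is δ = 1.1855 rad.
With f = 0.5, the slerp weights are sin((1−f)δ)/sin δ = 0.6028 and sin(fδ)/sin δ = 0.6028.
Weighted sum of the unit vectors: (0.6028)·(-0.8269,0.5586,-0.0640) + (0.6028)·(-0.3229,0.2976,0.8984) = (-0.6932, 0.5162, 0.5030).
Converting back: φ = atan2(z, √(x²+y²)) = 30.20°, λ = atan2(y, x) = 143.33°.

30.20°, 143.33°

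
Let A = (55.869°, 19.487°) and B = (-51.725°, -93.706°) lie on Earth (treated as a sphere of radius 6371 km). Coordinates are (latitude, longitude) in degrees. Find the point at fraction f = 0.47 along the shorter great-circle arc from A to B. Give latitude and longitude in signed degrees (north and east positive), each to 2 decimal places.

The central angle between A and B is δ = 2.4763 rad.
With f = 0.47, the slerp weights are sin((1−f)δ)/sin δ = 1.5661 and sin(fδ)/sin δ = 1.4876.
Weighted sum of the unit vectors: (1.5661)·(0.5289,0.1872,0.8278) + (1.4876)·(-0.0400,-0.6181,-0.7850) = (0.7688, -0.6264, 0.1285).
Converting back: φ = atan2(z, √(x²+y²)) = 7.38°, λ = atan2(y, x) = -39.17°.

7.38°, -39.17°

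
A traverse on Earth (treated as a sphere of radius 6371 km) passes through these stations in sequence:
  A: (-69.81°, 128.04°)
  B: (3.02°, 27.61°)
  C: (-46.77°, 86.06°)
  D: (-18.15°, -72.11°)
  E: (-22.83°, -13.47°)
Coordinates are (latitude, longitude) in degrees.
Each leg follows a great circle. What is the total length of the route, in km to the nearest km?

37221 km

Leg A→B: central angle 1.6829 rad, distance 10721.6 km.
Leg B→C: central angle 1.2456 rad, distance 7935.7 km.
Leg C→D: central angle 1.9576 rad, distance 12471.7 km.
Leg D→E: central angle 0.9562 rad, distance 6091.8 km.
Total: 10721.6 + 7935.7 + 12471.7 + 6091.8 ≈ 37221 km.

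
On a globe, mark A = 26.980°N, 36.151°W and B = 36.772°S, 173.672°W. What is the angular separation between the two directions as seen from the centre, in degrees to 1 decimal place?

142.9°

In radians: φ₁ = 0.4709, φ₂ = -0.6418, Δλ = -137.521° = -2.4002 rad.
cos c = sin φ₁ sin φ₂ + cos φ₁ cos φ₂ cos Δλ = (0.4537)(-0.5986) + (0.8912)(0.8010)(-0.7375) = -0.79807,
so c = arccos(-0.79807) = 2.49487 rad.
So the angular separation is 142.9°.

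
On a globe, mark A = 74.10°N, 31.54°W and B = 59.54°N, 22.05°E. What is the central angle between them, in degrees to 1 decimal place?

24.3°

In radians: φ₁ = 1.2933, φ₂ = 1.0392, Δλ = 53.590° = 0.9353 rad.
cos c = sin φ₁ sin φ₂ + cos φ₁ cos φ₂ cos Δλ = (0.9617)(0.8620) + (0.2740)(0.5069)(0.5936) = 0.91144,
so c = arccos(0.91144) = 0.42403 rad.
So the angular separation is 24.3°.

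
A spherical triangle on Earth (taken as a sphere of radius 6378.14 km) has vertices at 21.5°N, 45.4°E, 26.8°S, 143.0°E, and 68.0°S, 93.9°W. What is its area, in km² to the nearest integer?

Side lengths (central angles): a = 1.3331, b = 2.2194, c = 1.8495 rad; semiperimeter s = 2.7010.
By l'Huilier's theorem, tan(E/4) = √[tan(s/2) tan((s−a)/2) tan((s−b)/2) tan((s−c)/2)], giving spherical excess E = 2.2679 rad.
Area = E·R² = 2.2679 × (6378.14)² ≈ 92258666 km².

92258666 km²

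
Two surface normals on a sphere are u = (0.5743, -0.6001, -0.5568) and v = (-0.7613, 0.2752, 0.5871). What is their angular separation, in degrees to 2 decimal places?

158.32°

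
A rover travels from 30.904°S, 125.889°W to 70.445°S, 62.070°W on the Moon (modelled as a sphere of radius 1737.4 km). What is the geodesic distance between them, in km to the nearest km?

In radians: φ₁ = -0.5394, φ₂ = -1.2295, Δλ = 63.819° = 1.1139 rad.
cos c = sin φ₁ sin φ₂ + cos φ₁ cos φ₂ cos Δλ = (-0.5136)(-0.9423) + (0.8580)(0.3347)(0.4412) = 0.61069,
so c = arccos(0.61069) = 0.91387 rad.
Distance = R·c = 1737.4 × 0.9139 ≈ 1588 km.

1588 km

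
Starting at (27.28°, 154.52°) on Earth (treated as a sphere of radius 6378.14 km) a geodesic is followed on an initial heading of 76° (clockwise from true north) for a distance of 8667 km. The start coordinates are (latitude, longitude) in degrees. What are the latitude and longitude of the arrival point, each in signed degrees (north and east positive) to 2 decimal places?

17.86°, -120.21°

Angular distance δ = d/R = 8667/6378.14 = 1.35886 rad; initial bearing θ = 1.3265 rad.
sin φ₂ = sin φ₁ cos δ + cos φ₁ sin δ cos θ = (0.4583)(0.2104) + (0.8888)(0.9776)(0.2419) = 0.3066, so φ₂ = 17.86°.
Δλ = atan2(sin θ sin δ cos φ₁, cos δ − sin φ₁ sin φ₂) = atan2(0.8431, 0.0698) = 85.266°.
λ₂ = 154.520° + 85.266° = 239.79° → -120.21° after wrapping to (−180°, 180°].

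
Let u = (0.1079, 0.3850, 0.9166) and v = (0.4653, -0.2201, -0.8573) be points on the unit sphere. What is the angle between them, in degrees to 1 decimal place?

u·v = -0.8203; |u| = 1.0000, |v| = 1.0000.
cos θ = (u·v)/(|u||v|) = -0.8204, so θ = 145.1°.

145.1°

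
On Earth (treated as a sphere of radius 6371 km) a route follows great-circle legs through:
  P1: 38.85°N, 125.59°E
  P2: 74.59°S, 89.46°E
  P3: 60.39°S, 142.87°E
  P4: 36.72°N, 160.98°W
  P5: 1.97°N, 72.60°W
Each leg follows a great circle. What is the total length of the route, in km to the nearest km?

37192 km

Leg P1→P2: central angle 2.0237 rad, distance 12893.1 km.
Leg P2→P3: central angle 0.4118 rad, distance 2623.4 km.
Leg P3→P4: central angle 1.8747 rad, distance 11943.5 km.
Leg P4→P5: central angle 1.5276 rad, distance 9732.2 km.
Total: 12893.1 + 2623.4 + 11943.5 + 9732.2 ≈ 37192 km.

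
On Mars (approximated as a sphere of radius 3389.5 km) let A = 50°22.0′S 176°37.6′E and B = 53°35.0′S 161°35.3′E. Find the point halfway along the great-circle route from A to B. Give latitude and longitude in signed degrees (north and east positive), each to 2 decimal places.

-52.21°, 169.38°

Central angle δ = 0.1708 rad. Interpolating on the sphere with fraction f = 0.5:
P = [sin((1−f)δ)·A + sin(fδ)·B] / sin δ = 0.5018·A + 0.5018·B in Cartesian coordinates,
giving P = (-0.6022, 0.1129, -0.7903), i.e. latitude -52.21°, longitude 169.38°.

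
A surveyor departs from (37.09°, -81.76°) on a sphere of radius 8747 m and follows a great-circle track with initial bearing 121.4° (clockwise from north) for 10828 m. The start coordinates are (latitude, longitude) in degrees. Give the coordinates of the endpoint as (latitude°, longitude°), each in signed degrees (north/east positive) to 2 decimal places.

Angular distance δ = d/R = 10828/8747 = 1.23791 rad; initial bearing θ = 2.1188 rad.
sin φ₂ = sin φ₁ cos δ + cos φ₁ sin δ cos θ = (0.6031)(0.3268) + (0.7977)(0.9451)(-0.5210) = -0.1957, so φ₂ = -11.29°.
Δλ = atan2(sin θ sin δ cos φ₁, cos δ − sin φ₁ sin φ₂) = atan2(0.6435, 0.4448) = 55.346°.
λ₂ = -81.760° + 55.346° = -26.41°.

-11.29°, -26.41°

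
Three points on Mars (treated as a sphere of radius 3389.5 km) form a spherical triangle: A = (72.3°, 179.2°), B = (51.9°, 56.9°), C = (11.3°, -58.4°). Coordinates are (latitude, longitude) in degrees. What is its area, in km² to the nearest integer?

10232423 km²

Side lengths (central angles): a = 1.6754, b = 1.5439, c = 0.8640 rad; semiperimeter s = 2.0416.
By l'Huilier's theorem, tan(E/4) = √[tan(s/2) tan((s−a)/2) tan((s−b)/2) tan((s−c)/2)], giving spherical excess E = 0.8907 rad.
Area = E·R² = 0.8907 × (3389.5)² ≈ 10232423 km².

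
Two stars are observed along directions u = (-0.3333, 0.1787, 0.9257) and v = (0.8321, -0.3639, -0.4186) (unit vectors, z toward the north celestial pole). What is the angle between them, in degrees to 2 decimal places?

u·v = -0.7299; |u| = 1.0000, |v| = 1.0000.
cos θ = (u·v)/(|u||v|) = -0.7299, so θ = 136.88°.

136.88°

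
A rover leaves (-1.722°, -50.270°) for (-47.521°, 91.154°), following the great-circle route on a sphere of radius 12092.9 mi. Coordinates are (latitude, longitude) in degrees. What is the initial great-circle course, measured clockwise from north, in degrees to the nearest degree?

151°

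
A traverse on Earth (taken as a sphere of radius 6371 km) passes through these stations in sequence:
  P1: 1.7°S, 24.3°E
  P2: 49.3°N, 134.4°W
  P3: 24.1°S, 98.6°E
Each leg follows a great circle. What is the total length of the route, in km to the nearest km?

Leg P1→P2: central angle 2.2521 rad, distance 14347.9 km.
Leg P2→P3: central angle 2.3021 rad, distance 14666.4 km.
Total: 14347.9 + 14666.4 ≈ 29014 km.

29014 km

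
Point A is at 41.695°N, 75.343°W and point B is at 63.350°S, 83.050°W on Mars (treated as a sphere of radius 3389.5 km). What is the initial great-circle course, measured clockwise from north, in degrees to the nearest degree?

184°

With φ₁ = 0.7277, φ₂ = -1.1057, Δλ = -0.1345 rad, the forward-azimuth formula gives
θ = atan2( sin Δλ cos φ₂ , cos φ₁ sin φ₂ − sin φ₁ cos φ₂ cos Δλ ) = atan2(-0.0602, -0.9630) = -176.43°.
Adding 360° brings this into [0°, 360°): 184°.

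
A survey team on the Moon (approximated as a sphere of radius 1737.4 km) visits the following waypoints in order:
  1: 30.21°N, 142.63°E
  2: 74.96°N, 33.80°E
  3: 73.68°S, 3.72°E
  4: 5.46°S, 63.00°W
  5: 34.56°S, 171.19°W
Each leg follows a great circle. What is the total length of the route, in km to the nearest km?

Leg 1→2: central angle 1.1444 rad, distance 1988.4 km.
Leg 2→3: central angle 2.6134 rad, distance 4540.6 km.
Leg 3→4: central angle 1.3675 rad, distance 2375.9 km.
Leg 4→5: central angle 1.7741 rad, distance 3082.4 km.
Total: 1988.4 + 4540.6 + 2375.9 + 3082.4 ≈ 11987 km.

11987 km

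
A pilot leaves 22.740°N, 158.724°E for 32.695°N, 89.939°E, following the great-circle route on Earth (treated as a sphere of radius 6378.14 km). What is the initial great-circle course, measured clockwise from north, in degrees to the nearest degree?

Δλ = -68.785° = -1.2005 rad.
y = sin Δλ · cos φ₂ = (-0.9322)(0.8416) = -0.7845
x = cos φ₁ sin φ₂ − sin φ₁ cos φ₂ cos Δλ = (0.9223)(0.5402) − (0.3866)(0.8416)(0.3619) = 0.3805
θ = atan2(y, x) = -64.13°; adding 360° gives 296°.

296°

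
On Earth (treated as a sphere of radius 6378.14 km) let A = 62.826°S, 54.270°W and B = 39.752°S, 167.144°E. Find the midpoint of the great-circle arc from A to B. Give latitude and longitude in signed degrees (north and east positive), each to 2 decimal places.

-71.13°, -157.53°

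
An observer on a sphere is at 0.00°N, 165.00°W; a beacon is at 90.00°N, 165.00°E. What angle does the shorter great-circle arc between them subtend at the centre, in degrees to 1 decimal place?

In radians: φ₁ = 0.0000, φ₂ = 1.5708, Δλ = -30.000° = -0.5236 rad.
cos c = sin φ₁ sin φ₂ + cos φ₁ cos φ₂ cos Δλ = (0.0000)(1.0000) + (1.0000)(0.0000)(0.8660) = 0.00000,
so c = arccos(0.00000) = 1.57080 rad.
So the angular separation is 90.0°.

90.0°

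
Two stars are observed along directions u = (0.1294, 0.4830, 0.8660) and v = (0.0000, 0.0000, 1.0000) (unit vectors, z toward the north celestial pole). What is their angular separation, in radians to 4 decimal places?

u·v = 0.8660; |u| = 1.0000, |v| = 1.0000.
cos θ = (u·v)/(|u||v|) = 0.8660, so θ = 0.5236 rad.

0.5236 rad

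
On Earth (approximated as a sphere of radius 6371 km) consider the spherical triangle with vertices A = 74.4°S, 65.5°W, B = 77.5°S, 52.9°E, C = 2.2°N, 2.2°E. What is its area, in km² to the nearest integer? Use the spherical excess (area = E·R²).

15665852 km²

Side lengths (central angles): a = 1.4711, b = 1.5058, c = 0.4211 rad; semiperimeter s = 1.6990.
By l'Huilier's theorem, tan(E/4) = √[tan(s/2) tan((s−a)/2) tan((s−b)/2) tan((s−c)/2)], giving spherical excess E = 0.3860 rad.
Area = E·R² = 0.3860 × (6371)² ≈ 15665852 km².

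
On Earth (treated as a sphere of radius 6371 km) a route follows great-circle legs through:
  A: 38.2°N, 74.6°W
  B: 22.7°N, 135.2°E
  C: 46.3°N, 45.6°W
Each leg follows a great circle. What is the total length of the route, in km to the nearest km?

24905 km

Leg A→B: central angle 1.9719 rad, distance 12563.2 km.
Leg B→C: central angle 1.9372 rad, distance 12342.2 km.
Total: 12563.2 + 12342.2 ≈ 24905 km.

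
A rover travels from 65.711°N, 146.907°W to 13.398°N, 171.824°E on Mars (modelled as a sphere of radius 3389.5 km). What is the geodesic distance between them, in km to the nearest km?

3502 km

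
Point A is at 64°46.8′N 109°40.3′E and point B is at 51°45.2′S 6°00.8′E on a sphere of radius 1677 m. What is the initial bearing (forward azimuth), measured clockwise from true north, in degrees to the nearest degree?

With φ₁ = 1.1306, φ₂ = -0.9033, Δλ = -1.8092 rad, the forward-azimuth formula gives
θ = atan2( sin Δλ cos φ₂ , cos φ₁ sin φ₂ − sin φ₁ cos φ₂ cos Δλ ) = atan2(-0.6015, -0.2024) = -108.60°.
Adding 360° brings this into [0°, 360°): 251°.

251°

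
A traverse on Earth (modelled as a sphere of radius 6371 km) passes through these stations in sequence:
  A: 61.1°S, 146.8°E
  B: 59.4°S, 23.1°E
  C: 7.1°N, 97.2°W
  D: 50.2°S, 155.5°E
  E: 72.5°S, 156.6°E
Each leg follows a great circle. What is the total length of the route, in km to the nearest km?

Leg A→B: central angle 0.9058 rad, distance 5770.9 km.
Leg B→C: central angle 1.9404 rad, distance 12362.3 km.
Leg C→D: central angle 1.8586 rad, distance 11841.2 km.
Leg D→E: central angle 0.3893 rad, distance 2480.2 km.
Total: 5770.9 + 12362.3 + 11841.2 + 2480.2 ≈ 32455 km.

32455 km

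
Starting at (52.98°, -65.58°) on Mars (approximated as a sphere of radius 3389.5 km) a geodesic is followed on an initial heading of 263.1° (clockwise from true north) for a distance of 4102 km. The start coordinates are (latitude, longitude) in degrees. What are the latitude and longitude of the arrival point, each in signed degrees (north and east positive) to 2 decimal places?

Angular distance δ = d/R = 4102/3389.5 = 1.21021 rad; initial bearing θ = 4.5920 rad.
sin φ₂ = sin φ₁ cos δ + cos φ₁ sin δ cos θ = (0.7984)(0.3528) + (0.6021)(0.9357)(-0.1201) = 0.2140, so φ₂ = 12.36°.
Δλ = atan2(sin θ sin δ cos φ₁, cos δ − sin φ₁ sin φ₂) = atan2(-0.5593, 0.1819) = -71.980°.
λ₂ = -65.580° − 71.980° = -137.56°.

12.36°, -137.56°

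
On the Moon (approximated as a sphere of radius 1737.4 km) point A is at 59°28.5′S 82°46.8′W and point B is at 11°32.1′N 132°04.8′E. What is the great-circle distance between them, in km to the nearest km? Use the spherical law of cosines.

3805 km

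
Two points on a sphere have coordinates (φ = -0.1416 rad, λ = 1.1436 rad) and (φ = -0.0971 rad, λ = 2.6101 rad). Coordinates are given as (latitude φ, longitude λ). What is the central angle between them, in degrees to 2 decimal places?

With latitudes φ₁ = -8.113°, φ₂ = -5.563° and longitude difference Δλ = 84.024°:
Haversine: a = sin²(Δφ/2) + cos φ₁ cos φ₂ sin²(Δλ/2) = 0.0005 + (0.9900)(0.9953)(0.4479) = 0.44187.
Central angle c = 2·arcsin(√a) = 1.45427 rad.
So the angular separation is 83.32°.

83.32°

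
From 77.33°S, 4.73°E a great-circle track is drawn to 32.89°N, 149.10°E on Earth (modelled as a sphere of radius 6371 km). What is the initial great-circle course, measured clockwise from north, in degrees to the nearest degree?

138°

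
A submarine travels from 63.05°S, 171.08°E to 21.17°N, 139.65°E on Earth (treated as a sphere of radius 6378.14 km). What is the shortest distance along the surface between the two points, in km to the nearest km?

9772 km

With latitudes φ₁ = -63.050°, φ₂ = 21.170° and longitude difference Δλ = -31.430°:
cos c = sin φ₁ sin φ₂ + cos φ₁ cos φ₂ cos Δλ = (-0.8914)(0.3611) + (0.4532)(0.9325)(0.8533) = 0.03870,
so c = arccos(0.03870) = 1.53209 rad.
Distance = R·c = 6378.14 × 1.5321 ≈ 9772 km.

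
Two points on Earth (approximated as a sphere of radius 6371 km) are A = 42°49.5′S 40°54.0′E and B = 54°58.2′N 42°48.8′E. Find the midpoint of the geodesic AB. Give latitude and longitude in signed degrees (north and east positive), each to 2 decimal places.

The central angle between A and B is δ = 1.7071 rad.
With f = 0.5, the slerp weights are sin((1−f)δ)/sin δ = 0.7607 and sin(fδ)/sin δ = 0.7607.
Weighted sum of the unit vectors: (0.7607)·(0.5544,0.4802,-0.6798) + (0.7607)·(0.4211,0.3901,0.8189) = (0.7420, 0.6620, 0.1058).
Converting back: φ = atan2(z, √(x²+y²)) = 6.07°, λ = atan2(y, x) = 41.74°.

6.07°, 41.74°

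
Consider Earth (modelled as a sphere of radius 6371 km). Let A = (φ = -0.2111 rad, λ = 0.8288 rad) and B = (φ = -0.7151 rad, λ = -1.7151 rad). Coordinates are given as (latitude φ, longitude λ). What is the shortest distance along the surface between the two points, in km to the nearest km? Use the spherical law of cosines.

With latitudes φ₁ = -12.095°, φ₂ = -40.972° and longitude difference Δλ = -145.755°:
cos c = sin φ₁ sin φ₂ + cos φ₁ cos φ₂ cos Δλ = (-0.2095)(-0.6557) + (0.9778)(0.7550)(-0.8266) = -0.47289,
so c = arccos(-0.47289) = 2.06336 rad.
Distance = R·c = 6371 × 2.0634 ≈ 13146 km.

13146 km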